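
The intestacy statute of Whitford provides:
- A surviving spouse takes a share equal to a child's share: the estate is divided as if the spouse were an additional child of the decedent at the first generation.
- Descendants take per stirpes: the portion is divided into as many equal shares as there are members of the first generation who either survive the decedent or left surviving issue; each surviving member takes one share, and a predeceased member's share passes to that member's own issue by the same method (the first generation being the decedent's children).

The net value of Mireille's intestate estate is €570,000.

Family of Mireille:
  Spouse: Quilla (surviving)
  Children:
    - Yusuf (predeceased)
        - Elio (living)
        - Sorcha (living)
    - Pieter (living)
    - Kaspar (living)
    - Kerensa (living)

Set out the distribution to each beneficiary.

The spouse counts as an additional share at the children's level, so there are 5 primary shares of €114,000. Quilla takes one such share (€114,000).
The children's combined portion (€456,000) is divided into 4 shares of €114,000: Pieter, Kaspar, and Kerensa each take €114,000; Yusuf's €114,000 share passes to Yusuf's issue.
Yusuf's share (€114,000) is divided into 2 shares of €57,000: Elio and Sorcha each take €57,000.

Quilla: €114,000; Elio: €57,000; Sorcha: €57,000; Pieter: €114,000; Kaspar: €114,000; Kerensa: €114,000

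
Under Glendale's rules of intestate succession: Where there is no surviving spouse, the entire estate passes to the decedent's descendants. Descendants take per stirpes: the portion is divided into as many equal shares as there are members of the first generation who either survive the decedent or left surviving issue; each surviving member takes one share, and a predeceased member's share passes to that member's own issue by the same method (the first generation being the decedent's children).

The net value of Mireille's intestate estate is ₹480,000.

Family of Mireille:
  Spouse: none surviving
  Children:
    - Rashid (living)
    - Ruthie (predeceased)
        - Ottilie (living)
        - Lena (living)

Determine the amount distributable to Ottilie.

The entire ₹480,000 passes to the descendants.
That amount (₹480,000) is divided into 2 shares of ₹240,000: Rashid takes ₹240,000; Ruthie's ₹240,000 share passes to Ruthie's issue.
Ruthie's share (₹240,000) is divided into 2 shares of ₹120,000: Ottilie and Lena each take ₹120,000.

Ottilie receives ₹120,000.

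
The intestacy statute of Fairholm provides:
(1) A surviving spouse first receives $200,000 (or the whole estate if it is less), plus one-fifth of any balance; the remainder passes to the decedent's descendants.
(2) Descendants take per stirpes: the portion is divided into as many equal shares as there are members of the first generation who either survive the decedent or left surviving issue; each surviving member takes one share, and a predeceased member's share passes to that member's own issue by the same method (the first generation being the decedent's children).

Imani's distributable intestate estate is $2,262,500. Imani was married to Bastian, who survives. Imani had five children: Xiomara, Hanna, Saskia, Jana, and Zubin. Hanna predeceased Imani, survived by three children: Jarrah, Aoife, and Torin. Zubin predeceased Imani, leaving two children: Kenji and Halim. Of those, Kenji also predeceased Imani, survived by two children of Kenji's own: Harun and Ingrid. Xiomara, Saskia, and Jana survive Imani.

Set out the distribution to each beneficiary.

Bastian first takes $200,000, leaving a balance of $2,062,500. Bastian then takes one-fifth of the balance ($412,500), for a total of $612,500. The remaining $1,650,000 passes to the descendants.
The descendants' portion ($1,650,000) is divided into 5 shares of $330,000: Xiomara, Saskia, and Jana each take $330,000; Hanna's $330,000 share passes to Hanna's issue; Zubin's $330,000 share passes to Zubin's issue.
Hanna's share ($330,000) is divided into 3 shares of $110,000: Jarrah, Aoife, and Torin each take $110,000.
Zubin's share ($330,000) is divided into 2 shares of $165,000: Halim takes $165,000; Kenji's $165,000 share passes to Kenji's issue.
Kenji's share ($165,000) is divided into 2 shares of $82,500: Harun and Ingrid each take $82,500.

Bastian: $612,500; Xiomara: $330,000; Jarrah: $110,000; Aoife: $110,000; Torin: $110,000; Saskia: $330,000; Jana: $330,000; Harun: $82,500; Ingrid: $82,500; Halim: $165,000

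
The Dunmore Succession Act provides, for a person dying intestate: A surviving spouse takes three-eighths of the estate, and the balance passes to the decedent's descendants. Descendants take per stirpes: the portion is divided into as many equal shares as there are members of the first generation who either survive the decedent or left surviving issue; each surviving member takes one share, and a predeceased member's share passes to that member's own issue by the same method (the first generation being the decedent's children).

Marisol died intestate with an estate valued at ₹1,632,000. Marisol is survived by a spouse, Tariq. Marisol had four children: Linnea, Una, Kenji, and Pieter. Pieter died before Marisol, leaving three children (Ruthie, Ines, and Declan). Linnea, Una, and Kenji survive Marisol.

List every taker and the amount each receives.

Tariq takes three-eighths of ₹1,632,000 = ₹612,000. The remaining ₹1,020,000 passes to the descendants.
The descendants' portion (₹1,020,000) is divided into 4 shares of ₹255,000: Linnea, Una, and Kenji each take ₹255,000; Pieter's ₹255,000 share passes to Pieter's issue.
Pieter's share (₹255,000) is divided into 3 shares of ₹85,000: Ruthie, Ines, and Declan each take ₹85,000.

Tariq: ₹612,000; Linnea: ₹255,000; Una: ₹255,000; Kenji: ₹255,000; Ruthie: ₹85,000; Ines: ₹85,000; Declan: ₹85,000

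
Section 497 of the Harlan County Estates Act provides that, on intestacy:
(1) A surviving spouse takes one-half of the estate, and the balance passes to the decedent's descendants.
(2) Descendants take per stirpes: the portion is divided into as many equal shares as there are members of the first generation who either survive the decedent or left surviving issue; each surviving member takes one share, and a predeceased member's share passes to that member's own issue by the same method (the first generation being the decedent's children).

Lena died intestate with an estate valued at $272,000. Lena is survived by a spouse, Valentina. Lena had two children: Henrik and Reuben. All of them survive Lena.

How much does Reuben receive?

Reuben receives $68,000.

Valentina takes one-half of $272,000 = $136,000. The remaining $136,000 passes to the descendants.
The descendants' portion ($136,000) is divided into 2 shares of $68,000: Henrik and Reuben each take $68,000.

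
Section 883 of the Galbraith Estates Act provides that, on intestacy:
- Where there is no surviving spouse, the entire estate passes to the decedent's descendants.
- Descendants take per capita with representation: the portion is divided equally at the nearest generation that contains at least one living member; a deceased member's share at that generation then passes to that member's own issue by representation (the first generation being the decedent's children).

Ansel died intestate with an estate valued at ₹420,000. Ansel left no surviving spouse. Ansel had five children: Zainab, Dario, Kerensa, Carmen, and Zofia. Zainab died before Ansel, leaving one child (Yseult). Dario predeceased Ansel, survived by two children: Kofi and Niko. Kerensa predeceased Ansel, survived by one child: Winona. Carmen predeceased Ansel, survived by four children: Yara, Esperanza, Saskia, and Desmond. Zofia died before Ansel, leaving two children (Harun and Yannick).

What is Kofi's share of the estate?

Kofi receives ₹42,000.

The entire ₹420,000 passes to the descendants.
No child survives, so the initial division is made at the grandchildren's generation.
That amount (₹420,000) is divided into 10 shares of ₹42,000: Yseult, Kofi, Niko, Winona, Yara, Esperanza, Saskia, Desmond, Harun, and Yannick each take ₹42,000.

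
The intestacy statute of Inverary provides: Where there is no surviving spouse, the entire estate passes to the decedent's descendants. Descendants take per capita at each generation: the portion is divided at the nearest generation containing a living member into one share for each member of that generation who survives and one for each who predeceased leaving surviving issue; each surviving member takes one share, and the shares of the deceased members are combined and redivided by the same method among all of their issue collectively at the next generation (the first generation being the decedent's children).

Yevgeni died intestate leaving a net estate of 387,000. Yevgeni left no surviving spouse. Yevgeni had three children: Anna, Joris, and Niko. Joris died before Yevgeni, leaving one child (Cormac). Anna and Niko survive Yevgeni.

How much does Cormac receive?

The entire 387,000 passes to the descendants.
That amount (387,000) is divided at the children's generation into 3 shares of 129,000. Anna and Niko each take 129,000. The remaining share for the deceased Joris (129,000) is carried to the next generation.
That pool (129,000) passes entirely to Cormac, the sole taker at the grandchildren's generation.

Cormac receives 129,000.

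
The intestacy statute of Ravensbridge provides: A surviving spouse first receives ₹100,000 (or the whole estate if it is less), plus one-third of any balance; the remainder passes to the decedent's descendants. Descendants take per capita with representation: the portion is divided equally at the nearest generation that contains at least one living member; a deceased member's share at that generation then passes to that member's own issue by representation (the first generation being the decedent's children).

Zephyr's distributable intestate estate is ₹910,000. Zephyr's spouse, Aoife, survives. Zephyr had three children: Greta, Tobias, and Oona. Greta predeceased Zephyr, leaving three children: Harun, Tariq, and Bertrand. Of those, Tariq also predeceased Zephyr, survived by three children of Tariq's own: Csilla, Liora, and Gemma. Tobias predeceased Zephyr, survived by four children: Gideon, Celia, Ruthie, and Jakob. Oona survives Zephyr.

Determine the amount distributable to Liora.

Liora receives ₹20,000.

Aoife first takes ₹100,000, leaving a balance of ₹810,000. Aoife then takes one-third of the balance (₹270,000), for a total of ₹370,000. The remaining ₹540,000 passes to the descendants.
The descendants' portion (₹540,000) is divided into 3 shares of ₹180,000: Oona takes ₹180,000; Greta's ₹180,000 share passes to Greta's issue; Tobias's ₹180,000 share passes to Tobias's issue.
Greta's share (₹180,000) is divided into 3 shares of ₹60,000: Harun and Bertrand each take ₹60,000; Tariq's ₹60,000 share passes to Tariq's issue.
Tariq's share (₹60,000) is divided into 3 shares of ₹20,000: Csilla, Liora, and Gemma each take ₹20,000.
Tobias's share (₹180,000) is divided into 4 shares of ₹45,000: Gideon, Celia, Ruthie, and Jakob each take ₹45,000.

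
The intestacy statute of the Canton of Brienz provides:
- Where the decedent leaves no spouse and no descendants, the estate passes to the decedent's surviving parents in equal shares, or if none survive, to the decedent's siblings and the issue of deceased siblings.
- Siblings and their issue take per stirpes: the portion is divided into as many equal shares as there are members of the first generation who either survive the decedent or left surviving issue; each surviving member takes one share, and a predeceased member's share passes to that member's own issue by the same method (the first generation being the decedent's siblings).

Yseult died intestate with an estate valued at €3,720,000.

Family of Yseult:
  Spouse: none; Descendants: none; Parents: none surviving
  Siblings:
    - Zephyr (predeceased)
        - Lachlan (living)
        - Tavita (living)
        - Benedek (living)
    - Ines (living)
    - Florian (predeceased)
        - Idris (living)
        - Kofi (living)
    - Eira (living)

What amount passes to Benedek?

Benedek receives €310,000.

The entire €3,720,000 passes to the siblings and their issue.
That amount (€3,720,000) is divided into 4 shares of €930,000: Ines and Eira each take €930,000; Zephyr's €930,000 share passes to Zephyr's issue; Florian's €930,000 share passes to Florian's issue.
Zephyr's share (€930,000) is divided into 3 shares of €310,000: Lachlan, Tavita, and Benedek each take €310,000.
Florian's share (€930,000) is divided into 2 shares of €465,000: Idris and Kofi each take €465,000.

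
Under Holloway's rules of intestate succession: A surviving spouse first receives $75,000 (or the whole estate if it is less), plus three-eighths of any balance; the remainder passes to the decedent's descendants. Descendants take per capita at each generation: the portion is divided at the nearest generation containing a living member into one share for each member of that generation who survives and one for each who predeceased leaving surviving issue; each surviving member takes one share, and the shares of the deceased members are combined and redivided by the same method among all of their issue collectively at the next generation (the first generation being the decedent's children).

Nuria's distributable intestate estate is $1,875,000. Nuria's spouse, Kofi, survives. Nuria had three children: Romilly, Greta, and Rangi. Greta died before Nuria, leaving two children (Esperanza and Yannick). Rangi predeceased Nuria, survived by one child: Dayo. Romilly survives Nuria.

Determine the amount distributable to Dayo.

Kofi first takes $75,000, leaving a balance of $1,800,000. Kofi then takes three-eighths of the balance ($675,000), for a total of $750,000. The remaining $1,125,000 passes to the descendants.
The descendants' portion ($1,125,000) is divided at the children's generation into 3 shares of $375,000. Romilly takes $375,000. The 2 shares of the deceased (Greta and Rangi) are combined into a pool of $750,000.
That pool ($750,000) is divided at the grandchildren's generation equally among Esperanza, Yannick, and Dayo: $250,000 each.

Dayo receives $250,000.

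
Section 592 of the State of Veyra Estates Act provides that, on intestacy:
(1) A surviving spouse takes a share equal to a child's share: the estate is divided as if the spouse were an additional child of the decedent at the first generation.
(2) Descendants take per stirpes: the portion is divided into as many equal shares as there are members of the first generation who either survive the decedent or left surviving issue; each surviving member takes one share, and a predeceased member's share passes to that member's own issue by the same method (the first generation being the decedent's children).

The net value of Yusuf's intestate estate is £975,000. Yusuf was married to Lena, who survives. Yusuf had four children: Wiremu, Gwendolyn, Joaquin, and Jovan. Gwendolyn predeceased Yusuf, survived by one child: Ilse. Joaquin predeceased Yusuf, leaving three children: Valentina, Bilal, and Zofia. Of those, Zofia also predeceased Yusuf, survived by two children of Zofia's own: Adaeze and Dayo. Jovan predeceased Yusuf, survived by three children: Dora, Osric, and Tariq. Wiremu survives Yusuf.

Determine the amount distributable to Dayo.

The spouse counts as an additional share at the children's level, so there are 5 primary shares of £195,000. Lena takes one such share (£195,000).
The children's combined portion (£780,000) is divided into 4 shares of £195,000: Wiremu takes £195,000; Gwendolyn's £195,000 share passes to Gwendolyn's issue; Joaquin's £195,000 share passes to Joaquin's issue; Jovan's £195,000 share passes to Jovan's issue.
Gwendolyn's share (£195,000) passes entirely to Ilse.
Joaquin's share (£195,000) is divided into 3 shares of £65,000: Valentina and Bilal each take £65,000; Zofia's £65,000 share passes to Zofia's issue.
Zofia's share (£65,000) is divided into 2 shares of £32,500: Adaeze and Dayo each take £32,500.
Jovan's share (£195,000) is divided into 3 shares of £65,000: Dora, Osric, and Tariq each take £65,000.

Dayo receives £32,500.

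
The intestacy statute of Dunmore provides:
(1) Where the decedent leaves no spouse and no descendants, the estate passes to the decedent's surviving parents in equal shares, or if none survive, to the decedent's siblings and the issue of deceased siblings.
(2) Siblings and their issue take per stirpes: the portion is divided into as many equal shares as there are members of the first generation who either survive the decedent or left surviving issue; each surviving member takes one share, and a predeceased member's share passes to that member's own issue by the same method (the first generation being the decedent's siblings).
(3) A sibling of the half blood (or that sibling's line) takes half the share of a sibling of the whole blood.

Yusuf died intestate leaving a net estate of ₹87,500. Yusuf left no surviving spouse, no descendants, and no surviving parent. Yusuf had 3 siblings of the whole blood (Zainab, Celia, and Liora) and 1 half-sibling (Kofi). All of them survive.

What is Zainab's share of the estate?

Zainab receives ₹25,000.

The entire ₹87,500 passes to the siblings and their issue.
Counting each half-blood sibling's line as half a unit, there are 7/2 units in ₹87,500, so one unit is ₹25,000. Whole-blood lines (Zainab, Celia, and Liora) take ₹25,000 each; half-blood lines (Kofi) take ₹12,500 each.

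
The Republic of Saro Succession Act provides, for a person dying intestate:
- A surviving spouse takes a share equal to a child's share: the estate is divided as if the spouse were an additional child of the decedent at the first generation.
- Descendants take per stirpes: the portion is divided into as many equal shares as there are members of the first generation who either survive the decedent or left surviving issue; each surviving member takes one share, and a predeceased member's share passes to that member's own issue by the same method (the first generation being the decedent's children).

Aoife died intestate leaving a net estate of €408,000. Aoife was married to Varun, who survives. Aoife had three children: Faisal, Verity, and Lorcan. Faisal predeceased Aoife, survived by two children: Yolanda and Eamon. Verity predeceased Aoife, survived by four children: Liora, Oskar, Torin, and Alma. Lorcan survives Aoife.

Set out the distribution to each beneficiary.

The spouse counts as an additional share at the children's level, so there are 4 primary shares of €102,000. Varun takes one such share (€102,000).
The children's combined portion (€306,000) is divided into 3 shares of €102,000: Lorcan takes €102,000; Faisal's €102,000 share passes to Faisal's issue; Verity's €102,000 share passes to Verity's issue.
Faisal's share (€102,000) is divided into 2 shares of €51,000: Yolanda and Eamon each take €51,000.
Verity's share (€102,000) is divided into 4 shares of €25,500: Liora, Oskar, Torin, and Alma each take €25,500.

Varun: €102,000; Yolanda: €51,000; Eamon: €51,000; Liora: €25,500; Oskar: €25,500; Torin: €25,500; Alma: €25,500; Lorcan: €102,000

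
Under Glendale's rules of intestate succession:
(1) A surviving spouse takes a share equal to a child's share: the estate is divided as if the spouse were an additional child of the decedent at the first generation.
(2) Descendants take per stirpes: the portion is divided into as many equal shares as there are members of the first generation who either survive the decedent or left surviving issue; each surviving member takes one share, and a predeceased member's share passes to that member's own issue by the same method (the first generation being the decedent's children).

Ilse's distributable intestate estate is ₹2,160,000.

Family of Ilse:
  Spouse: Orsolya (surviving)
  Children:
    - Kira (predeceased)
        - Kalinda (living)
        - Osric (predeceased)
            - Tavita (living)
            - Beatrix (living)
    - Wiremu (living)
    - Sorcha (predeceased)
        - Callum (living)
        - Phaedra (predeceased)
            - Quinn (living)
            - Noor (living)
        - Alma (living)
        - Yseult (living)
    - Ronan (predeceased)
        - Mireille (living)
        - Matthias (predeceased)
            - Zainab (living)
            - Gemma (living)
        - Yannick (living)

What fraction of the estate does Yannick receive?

Yannick receives 1/15 of the estate.

The spouse counts as an additional share at the children's level, so there are 5 primary shares of ₹432,000. Orsolya takes one such share (₹432,000).
The children's combined portion (₹1,728,000) is divided into 4 shares of ₹432,000: Wiremu takes ₹432,000; Kira's ₹432,000 share passes to Kira's issue; Sorcha's ₹432,000 share passes to Sorcha's issue; Ronan's ₹432,000 share passes to Ronan's issue.
Kira's share (₹432,000) is divided into 2 shares of ₹216,000: Kalinda takes ₹216,000; Osric's ₹216,000 share passes to Osric's issue.
Osric's share (₹216,000) is divided into 2 shares of ₹108,000: Tavita and Beatrix each take ₹108,000.
Sorcha's share (₹432,000) is divided into 4 shares of ₹108,000: Callum, Alma, and Yseult each take ₹108,000; Phaedra's ₹108,000 share passes to Phaedra's issue.
Phaedra's share (₹108,000) is divided into 2 shares of ₹54,000: Quinn and Noor each take ₹54,000.
Ronan's share (₹432,000) is divided into 3 shares of ₹144,000: Mireille and Yannick each take ₹144,000; Matthias's ₹144,000 share passes to Matthias's issue.
Matthias's share (₹144,000) is divided into 2 shares of ₹72,000: Zainab and Gemma each take ₹72,000.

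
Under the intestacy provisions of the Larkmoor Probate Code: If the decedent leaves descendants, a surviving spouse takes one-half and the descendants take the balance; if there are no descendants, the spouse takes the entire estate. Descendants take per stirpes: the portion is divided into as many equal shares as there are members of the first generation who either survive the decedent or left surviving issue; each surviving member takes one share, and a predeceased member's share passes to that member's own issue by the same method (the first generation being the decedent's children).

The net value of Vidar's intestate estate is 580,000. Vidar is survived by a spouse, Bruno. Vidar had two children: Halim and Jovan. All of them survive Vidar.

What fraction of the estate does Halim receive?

Halim receives 1/4 of the estate.

Bruno takes one-half of 580,000 = 290,000. The remaining 290,000 passes to the descendants.
The descendants' portion (290,000) is divided into 2 shares of 145,000: Halim and Jovan each take 145,000.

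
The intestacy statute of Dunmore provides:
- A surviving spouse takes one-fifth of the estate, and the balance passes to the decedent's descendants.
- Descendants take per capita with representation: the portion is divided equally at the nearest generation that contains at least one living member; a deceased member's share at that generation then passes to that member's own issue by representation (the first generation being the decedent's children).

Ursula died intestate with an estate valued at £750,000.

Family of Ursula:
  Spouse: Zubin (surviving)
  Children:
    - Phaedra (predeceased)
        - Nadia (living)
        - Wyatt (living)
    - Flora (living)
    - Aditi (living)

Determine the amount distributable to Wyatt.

Zubin takes one-fifth of £750,000 = £150,000. The remaining £600,000 passes to the descendants.
The descendants' portion (£600,000) is divided into 3 shares of £200,000: Flora and Aditi each take £200,000; Phaedra's £200,000 share passes to Phaedra's issue.
Phaedra's share (£200,000) is divided into 2 shares of £100,000: Nadia and Wyatt each take £100,000.

Wyatt receives £100,000.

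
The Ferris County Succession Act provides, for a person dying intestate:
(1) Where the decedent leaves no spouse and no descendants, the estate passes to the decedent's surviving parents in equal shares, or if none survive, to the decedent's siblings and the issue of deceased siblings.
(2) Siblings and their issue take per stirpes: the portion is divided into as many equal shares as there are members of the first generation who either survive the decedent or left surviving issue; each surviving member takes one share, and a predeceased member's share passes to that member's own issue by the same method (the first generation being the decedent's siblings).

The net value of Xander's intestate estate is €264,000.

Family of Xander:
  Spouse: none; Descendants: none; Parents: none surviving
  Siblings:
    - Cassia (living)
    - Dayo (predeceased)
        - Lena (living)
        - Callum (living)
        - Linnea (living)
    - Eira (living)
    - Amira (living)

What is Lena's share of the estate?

Lena receives €22,000.

The entire €264,000 passes to the siblings and their issue.
That amount (€264,000) is divided into 4 shares of €66,000: Cassia, Eira, and Amira each take €66,000; Dayo's €66,000 share passes to Dayo's issue.
Dayo's share (€66,000) is divided into 3 shares of €22,000: Lena, Callum, and Linnea each take €22,000.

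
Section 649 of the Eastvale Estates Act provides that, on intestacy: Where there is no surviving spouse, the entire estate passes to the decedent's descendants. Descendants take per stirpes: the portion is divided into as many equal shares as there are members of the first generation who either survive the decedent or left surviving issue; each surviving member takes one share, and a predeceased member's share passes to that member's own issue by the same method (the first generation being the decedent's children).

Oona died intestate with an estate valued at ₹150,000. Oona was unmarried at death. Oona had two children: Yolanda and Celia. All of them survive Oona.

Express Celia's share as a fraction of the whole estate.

The entire ₹150,000 passes to the descendants.
That amount (₹150,000) is divided into 2 shares of ₹75,000: Yolanda and Celia each take ₹75,000.

Celia receives 1/2 of the estate.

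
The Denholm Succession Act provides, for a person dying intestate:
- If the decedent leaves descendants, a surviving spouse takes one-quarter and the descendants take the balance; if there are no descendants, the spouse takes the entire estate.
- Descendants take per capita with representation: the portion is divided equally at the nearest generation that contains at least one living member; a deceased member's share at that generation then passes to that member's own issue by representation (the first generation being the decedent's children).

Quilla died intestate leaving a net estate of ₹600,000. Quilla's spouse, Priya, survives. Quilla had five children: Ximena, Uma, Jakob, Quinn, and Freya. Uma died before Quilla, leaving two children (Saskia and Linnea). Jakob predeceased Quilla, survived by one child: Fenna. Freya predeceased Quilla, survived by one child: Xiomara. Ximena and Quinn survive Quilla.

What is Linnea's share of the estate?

Priya takes one-quarter of ₹600,000 = ₹150,000. The remaining ₹450,000 passes to the descendants.
The descendants' portion (₹450,000) is divided into 5 shares of ₹90,000: Ximena and Quinn each take ₹90,000; Uma's ₹90,000 share passes to Uma's issue; Jakob's ₹90,000 share passes to Jakob's issue; Freya's ₹90,000 share passes to Freya's issue.
Uma's share (₹90,000) is divided into 2 shares of ₹45,000: Saskia and Linnea each take ₹45,000.
Jakob's share (₹90,000) passes entirely to Fenna.
Freya's share (₹90,000) passes entirely to Xiomara.

Linnea receives ₹45,000.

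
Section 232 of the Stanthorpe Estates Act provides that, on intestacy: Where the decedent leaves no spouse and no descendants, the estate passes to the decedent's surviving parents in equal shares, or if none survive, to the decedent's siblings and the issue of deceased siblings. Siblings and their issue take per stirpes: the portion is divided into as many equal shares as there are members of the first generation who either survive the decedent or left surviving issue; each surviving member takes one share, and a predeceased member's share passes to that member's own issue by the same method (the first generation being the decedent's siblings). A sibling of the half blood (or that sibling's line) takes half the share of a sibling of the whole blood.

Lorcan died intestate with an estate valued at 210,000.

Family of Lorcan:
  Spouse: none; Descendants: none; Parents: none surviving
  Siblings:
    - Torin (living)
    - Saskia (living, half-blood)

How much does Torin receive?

Torin receives 140,000.

The entire 210,000 passes to the siblings and their issue.
Counting each half-blood sibling's line as half a unit, there are 3/2 units in 210,000, so one unit is 140,000. Whole-blood lines (Torin) take 140,000 each; half-blood lines (Saskia) take 70,000 each.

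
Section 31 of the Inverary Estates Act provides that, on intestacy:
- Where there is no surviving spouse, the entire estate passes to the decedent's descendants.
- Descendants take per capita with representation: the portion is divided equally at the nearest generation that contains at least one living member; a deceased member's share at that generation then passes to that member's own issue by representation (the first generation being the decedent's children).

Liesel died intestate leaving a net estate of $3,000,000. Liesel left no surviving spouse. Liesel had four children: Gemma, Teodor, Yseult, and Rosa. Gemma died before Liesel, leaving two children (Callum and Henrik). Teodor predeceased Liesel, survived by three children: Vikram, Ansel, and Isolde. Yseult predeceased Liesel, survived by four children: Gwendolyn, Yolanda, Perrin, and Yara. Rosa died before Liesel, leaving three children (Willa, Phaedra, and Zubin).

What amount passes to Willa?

The entire $3,000,000 passes to the descendants.
No child survives, so the initial division is made at the grandchildren's generation.
That amount ($3,000,000) is divided into 12 shares of $250,000: Callum, Henrik, Vikram, Ansel, Isolde, Gwendolyn, Yolanda, Perrin, Yara, Willa, Phaedra, and Zubin each take $250,000.

Willa receives $250,000.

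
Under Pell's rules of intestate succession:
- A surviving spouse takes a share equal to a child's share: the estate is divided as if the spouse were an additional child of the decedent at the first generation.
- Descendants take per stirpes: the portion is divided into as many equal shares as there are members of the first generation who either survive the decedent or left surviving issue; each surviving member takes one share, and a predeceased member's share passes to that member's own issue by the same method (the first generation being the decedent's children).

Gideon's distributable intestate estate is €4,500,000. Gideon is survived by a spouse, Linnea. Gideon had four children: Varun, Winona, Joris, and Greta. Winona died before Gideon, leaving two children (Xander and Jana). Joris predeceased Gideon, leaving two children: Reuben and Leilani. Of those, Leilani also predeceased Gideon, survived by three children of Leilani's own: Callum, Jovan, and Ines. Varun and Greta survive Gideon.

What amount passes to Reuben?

Reuben receives €450,000.

The spouse counts as an additional share at the children's level, so there are 5 primary shares of €900,000. Linnea takes one such share (€900,000).
The children's combined portion (€3,600,000) is divided into 4 shares of €900,000: Varun and Greta each take €900,000; Winona's €900,000 share passes to Winona's issue; Joris's €900,000 share passes to Joris's issue.
Winona's share (€900,000) is divided into 2 shares of €450,000: Xander and Jana each take €450,000.
Joris's share (€900,000) is divided into 2 shares of €450,000: Reuben takes €450,000; Leilani's €450,000 share passes to Leilani's issue.
Leilani's share (€450,000) is divided into 3 shares of €150,000: Callum, Jovan, and Ines each take €150,000.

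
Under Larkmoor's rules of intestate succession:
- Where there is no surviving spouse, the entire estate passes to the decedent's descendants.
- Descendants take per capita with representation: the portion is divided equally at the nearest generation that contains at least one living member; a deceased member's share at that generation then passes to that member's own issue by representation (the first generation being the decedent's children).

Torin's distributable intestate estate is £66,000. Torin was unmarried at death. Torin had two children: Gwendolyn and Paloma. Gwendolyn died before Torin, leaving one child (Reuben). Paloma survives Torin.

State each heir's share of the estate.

The entire £66,000 passes to the descendants.
That amount (£66,000) is divided into 2 shares of £33,000: Paloma takes £33,000; Gwendolyn's £33,000 share passes to Gwendolyn's issue.
Gwendolyn's share (£33,000) passes entirely to Reuben.

Reuben: £33,000; Paloma: £33,000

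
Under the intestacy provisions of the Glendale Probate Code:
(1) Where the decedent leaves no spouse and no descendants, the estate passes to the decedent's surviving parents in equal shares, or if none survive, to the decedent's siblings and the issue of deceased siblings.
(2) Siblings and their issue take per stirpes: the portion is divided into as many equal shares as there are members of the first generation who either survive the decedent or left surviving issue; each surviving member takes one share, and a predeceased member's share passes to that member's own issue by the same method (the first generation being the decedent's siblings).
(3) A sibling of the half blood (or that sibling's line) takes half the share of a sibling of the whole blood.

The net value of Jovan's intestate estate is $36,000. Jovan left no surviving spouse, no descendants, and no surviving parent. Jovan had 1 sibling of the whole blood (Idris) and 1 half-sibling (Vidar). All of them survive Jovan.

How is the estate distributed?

The entire $36,000 passes to the siblings and their issue.
Counting each half-blood sibling's line as half a unit, there are 3/2 units in $36,000, so one unit is $24,000. Whole-blood lines (Idris) take $24,000 each; half-blood lines (Vidar) take $12,000 each.

Idris: $24,000; Vidar: $12,000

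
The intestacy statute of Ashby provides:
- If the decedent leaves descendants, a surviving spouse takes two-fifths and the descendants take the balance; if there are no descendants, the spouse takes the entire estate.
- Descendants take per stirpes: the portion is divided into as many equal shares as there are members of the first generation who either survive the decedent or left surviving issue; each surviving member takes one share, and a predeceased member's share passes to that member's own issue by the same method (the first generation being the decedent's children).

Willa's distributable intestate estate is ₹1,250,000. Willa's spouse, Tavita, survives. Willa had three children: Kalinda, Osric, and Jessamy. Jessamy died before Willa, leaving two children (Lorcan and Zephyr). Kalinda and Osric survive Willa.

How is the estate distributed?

Tavita takes two-fifths of ₹1,250,000 = ₹500,000. The remaining ₹750,000 passes to the descendants.
The descendants' portion (₹750,000) is divided into 3 shares of ₹250,000: Kalinda and Osric each take ₹250,000; Jessamy's ₹250,000 share passes to Jessamy's issue.
Jessamy's share (₹250,000) is divided into 2 shares of ₹125,000: Lorcan and Zephyr each take ₹125,000.

Tavita: ₹500,000; Kalinda: ₹250,000; Osric: ₹250,000; Lorcan: ₹125,000; Zephyr: ₹125,000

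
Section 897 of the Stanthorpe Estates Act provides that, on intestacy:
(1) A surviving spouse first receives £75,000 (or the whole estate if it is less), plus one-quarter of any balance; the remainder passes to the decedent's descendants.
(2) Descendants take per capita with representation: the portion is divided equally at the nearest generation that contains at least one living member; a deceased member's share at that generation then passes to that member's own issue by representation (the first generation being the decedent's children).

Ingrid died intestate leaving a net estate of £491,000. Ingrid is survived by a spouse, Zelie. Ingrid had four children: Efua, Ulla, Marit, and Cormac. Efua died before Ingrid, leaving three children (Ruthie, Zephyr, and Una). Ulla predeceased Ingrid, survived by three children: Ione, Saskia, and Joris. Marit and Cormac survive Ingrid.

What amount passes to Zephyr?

Zelie first takes £75,000, leaving a balance of £416,000. Zelie then takes one-quarter of the balance (£104,000), for a total of £179,000. The remaining £312,000 passes to the descendants.
The descendants' portion (£312,000) is divided into 4 shares of £78,000: Marit and Cormac each take £78,000; Efua's £78,000 share passes to Efua's issue; Ulla's £78,000 share passes to Ulla's issue.
Efua's share (£78,000) is divided into 3 shares of £26,000: Ruthie, Zephyr, and Una each take £26,000.
Ulla's share (£78,000) is divided into 3 shares of £26,000: Ione, Saskia, and Joris each take £26,000.

Zephyr receives £26,000.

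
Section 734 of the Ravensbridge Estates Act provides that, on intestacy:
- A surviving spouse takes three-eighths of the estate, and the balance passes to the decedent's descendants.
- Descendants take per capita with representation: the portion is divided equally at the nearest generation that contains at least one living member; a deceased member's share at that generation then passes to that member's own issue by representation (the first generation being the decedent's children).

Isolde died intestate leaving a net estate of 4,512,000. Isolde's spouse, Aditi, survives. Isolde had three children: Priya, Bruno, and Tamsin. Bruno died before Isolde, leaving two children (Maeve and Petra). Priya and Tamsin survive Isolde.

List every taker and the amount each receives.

Aditi: 1,692,000; Priya: 940,000; Maeve: 470,000; Petra: 470,000; Tamsin: 940,000

Aditi takes three-eighths of 4,512,000 = 1,692,000. The remaining 2,820,000 passes to the descendants.
The descendants' portion (2,820,000) is divided into 3 shares of 940,000: Priya and Tamsin each take 940,000; Bruno's 940,000 share passes to Bruno's issue.
Bruno's share (940,000) is divided into 2 shares of 470,000: Maeve and Petra each take 470,000.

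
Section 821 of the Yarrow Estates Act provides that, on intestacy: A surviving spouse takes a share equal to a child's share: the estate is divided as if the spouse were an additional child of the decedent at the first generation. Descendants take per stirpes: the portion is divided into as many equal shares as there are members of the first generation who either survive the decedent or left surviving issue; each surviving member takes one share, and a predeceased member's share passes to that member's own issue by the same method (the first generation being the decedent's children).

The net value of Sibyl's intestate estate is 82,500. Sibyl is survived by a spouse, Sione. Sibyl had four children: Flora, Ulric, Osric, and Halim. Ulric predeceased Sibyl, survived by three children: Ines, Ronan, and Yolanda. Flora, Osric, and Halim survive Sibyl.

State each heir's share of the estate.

Sione: 16,500; Flora: 16,500; Ines: 5,500; Ronan: 5,500; Yolanda: 5,500; Osric: 16,500; Halim: 16,500

The spouse counts as an additional share at the children's level, so there are 5 primary shares of 16,500. Sione takes one such share (16,500).
The children's combined portion (66,000) is divided into 4 shares of 16,500: Flora, Osric, and Halim each take 16,500; Ulric's 16,500 share passes to Ulric's issue.
Ulric's share (16,500) is divided into 3 shares of 5,500: Ines, Ronan, and Yolanda each take 5,500.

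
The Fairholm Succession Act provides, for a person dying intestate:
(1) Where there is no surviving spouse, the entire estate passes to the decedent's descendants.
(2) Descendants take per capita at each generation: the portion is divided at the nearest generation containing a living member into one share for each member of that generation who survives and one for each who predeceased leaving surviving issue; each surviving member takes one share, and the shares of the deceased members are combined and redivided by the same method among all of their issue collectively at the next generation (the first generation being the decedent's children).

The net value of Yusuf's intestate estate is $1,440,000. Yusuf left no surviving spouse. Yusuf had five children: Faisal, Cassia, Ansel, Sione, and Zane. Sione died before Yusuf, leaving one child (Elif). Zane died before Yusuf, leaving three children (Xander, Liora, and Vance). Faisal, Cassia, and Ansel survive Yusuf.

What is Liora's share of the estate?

The entire $1,440,000 passes to the descendants.
That amount ($1,440,000) is divided at the children's generation into 5 shares of $288,000. Faisal, Cassia, and Ansel each take $288,000. The 2 shares of the deceased (Sione and Zane) are combined into a pool of $576,000.
That pool ($576,000) is divided at the grandchildren's generation equally among Elif, Xander, Liora, and Vance: $144,000 each.

Liora receives $144,000.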